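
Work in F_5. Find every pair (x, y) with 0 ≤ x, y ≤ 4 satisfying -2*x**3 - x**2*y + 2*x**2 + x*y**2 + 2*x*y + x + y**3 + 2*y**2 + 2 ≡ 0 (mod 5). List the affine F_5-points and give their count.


Affine F_5-points: {(0, 1), (1, 2), (1, 3), (2, 2), (4, 0)}; count = 5.

For each of the 25 pairs (x, y) ∈ F_5², evaluate f(x, y) mod 5. Record the zeros.
  x = 0: [0↦2, 1↦0, 2↦3, 3↦2, 4↦3]  zeros at y ∈ {1}
  x = 1: [0↦3, 1↦3, 2↦0, 3↦0, 4↦4]  zeros at y ∈ {2, 3}
  x = 2: [0↦1, 1↦1, 2↦0, 3↦4, 4↦4]  zeros at y ∈ {2}
  x = 3: [0↦4, 1↦2, 2↦1, 3↦2, 4↦1]  zeros at y ∈ ∅
  x = 4: [0↦0, 1↦4, 2↦1, 3↦2, 4↦3]  zeros at y ∈ {0}
Collecting zeros: affine points = {(0, 1), (1, 2), (1, 3), (2, 2), (4, 0)}.
Total count |C(F_5)_aff| = 5.


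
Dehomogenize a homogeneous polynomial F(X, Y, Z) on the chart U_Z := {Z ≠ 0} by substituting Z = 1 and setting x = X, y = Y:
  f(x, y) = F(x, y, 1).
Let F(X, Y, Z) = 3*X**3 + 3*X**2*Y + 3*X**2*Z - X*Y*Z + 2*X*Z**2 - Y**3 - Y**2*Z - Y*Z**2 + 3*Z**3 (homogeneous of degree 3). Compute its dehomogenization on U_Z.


f(x, y) = 3*x**3 + 3*x**2*y + 3*x**2 - x*y + 2*x - y**3 - y**2 - y + 3

On U_Z we set Z = 1. Each monomial c·X^i·Y^j·Z^k in F becomes c·x^i·y^j·1^k = c·x^i·y^j.
Substituting Z = 1: F(X, Y, 1) = 3*x**3 + 3*x**2*y + 3*x**2 - x*y + 2*x - y**3 - y**2 - y + 3.
Note: deg(f) ≤ deg(F) = 3; strict inequality happens when F is divisible by Z (lost terms).


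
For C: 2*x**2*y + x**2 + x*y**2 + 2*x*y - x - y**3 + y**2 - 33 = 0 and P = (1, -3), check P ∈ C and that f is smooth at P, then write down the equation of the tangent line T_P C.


Tangent line at P: -8*x - 35*y - 97 = 0.

Step 1: f(1, -3) = 0, so P lies on C.
Step 2: partial derivatives
  f_x(x, y) = 4*x*y + 2*x + y**2 + 2*y - 1, f_y(x, y) = 2*x**2 + 2*x*y + 2*x - 3*y**2 + 2*y.
  f_x(P) = -8, f_y(P) = -35 (gradient nonzero, so P is smooth).
Step 3: tangent line at P: -8·(x − 1) + -35·(y − -3) = 0.
Expanding: -8*x - 35*y - 97 = 0.


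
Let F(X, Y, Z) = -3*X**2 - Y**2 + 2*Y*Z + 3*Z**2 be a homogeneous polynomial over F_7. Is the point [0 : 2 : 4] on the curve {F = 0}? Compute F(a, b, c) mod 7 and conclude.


F(0,2,4) ≡ 4 (mod 7); P is NOT on the curve.

Evaluate F(0, 2, 4) term-by-term (mod 7).
  -3*X**2 ↦ -3·0·1·1 = 0
  -Y**2 ↦ -1·1·4·1 = -4
  2*Y*Z ↦ 2·1·2·4 = 16
  3*Z**2 ↦ 3·1·1·16 = 48
Sum: F(0, 2, 4) = (0) + (-4) + (16) + (48) = 60.
Reducing mod 7: 60 ≡ 4 (mod 7).
Since F(a, b, c) ≡ 4 ≠ 0 (mod 7), P does NOT lie on the curve.


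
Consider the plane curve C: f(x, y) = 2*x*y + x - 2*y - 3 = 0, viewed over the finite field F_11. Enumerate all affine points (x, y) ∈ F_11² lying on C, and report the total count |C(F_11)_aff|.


Affine F_11-points: {(0, 4), (2, 6), (3, 0), (4, 9), (5, 8), (6, 3), (7, 7), (8, 2), (9, 1), (10, 10)}; count = 10.

For each of the 121 pairs (x, y) ∈ F_11², evaluate f(x, y) mod 11. Record the zeros.
  x = 0: [0↦8, 1↦6, 2↦4, 3↦2, 4↦0, 5↦9, 6↦7, 7↦5, 8↦3, 9↦1, 10↦10]  zeros at y ∈ {4}
  x = 1: [0↦9, 1↦9, 2↦9, 3↦9, 4↦9, 5↦9, 6↦9, 7↦9, 8↦9, 9↦9, 10↦9]  zeros at y ∈ ∅
  x = 2: [0↦10, 1↦1, 2↦3, 3↦5, 4↦7, 5↦9, 6↦0, 7↦2, 8↦4, 9↦6, 10↦8]  zeros at y ∈ {6}
  x = 3: [0↦0, 1↦4, 2↦8, 3↦1, 4↦5, 5↦9, 6↦2, 7↦6, 8↦10, 9↦3, 10↦7]  zeros at y ∈ {0}
  x = 4: [0↦1, 1↦7, 2↦2, 3↦8, 4↦3, 5↦9, 6↦4, 7↦10, 8↦5, 9↦0, 10↦6]  zeros at y ∈ {9}
  x = 5: [0↦2, 1↦10, 2↦7, 3↦4, 4↦1, 5↦9, 6↦6, 7↦3, 8↦0, 9↦8, 10↦5]  zeros at y ∈ {8}
  x = 6: [0↦3, 1↦2, 2↦1, 3↦0, 4↦10, 5↦9, 6↦8, 7↦7, 8↦6, 9↦5, 10↦4]  zeros at y ∈ {3}
  x = 7: [0↦4, 1↦5, 2↦6, 3↦7, 4↦8, 5↦9, 6↦10, 7↦0, 8↦1, 9↦2, 10↦3]  zeros at y ∈ {7}
  x = 8: [0↦5, 1↦8, 2↦0, 3↦3, 4↦6, 5↦9, 6↦1, 7↦4, 8↦7, 9↦10, 10↦2]  zeros at y ∈ {2}
  x = 9: [0↦6, 1↦0, 2↦5, 3↦10, 4↦4, 5↦9, 6↦3, 7↦8, 8↦2, 9↦7, 10↦1]  zeros at y ∈ {1}
  x = 10: [0↦7, 1↦3, 2↦10, 3↦6, 4↦2, 5↦9, 6↦5, 7↦1, 8↦8, 9↦4, 10↦0]  zeros at y ∈ {10}
Collecting zeros: affine points = {(0, 4), (2, 6), (3, 0), (4, 9), (5, 8), (6, 3), (7, 7), (8, 2), (9, 1), (10, 10)}.
Total count |C(F_11)_aff| = 10.


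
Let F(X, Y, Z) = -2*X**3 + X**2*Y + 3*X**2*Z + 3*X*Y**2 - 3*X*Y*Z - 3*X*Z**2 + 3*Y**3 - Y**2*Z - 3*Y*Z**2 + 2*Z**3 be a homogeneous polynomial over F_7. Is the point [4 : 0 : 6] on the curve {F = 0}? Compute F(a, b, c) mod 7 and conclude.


F(4,0,6) ≡ 6 (mod 7); P is NOT on the curve.

Evaluate F(4, 0, 6) term-by-term (mod 7).
  -2*X**3 ↦ -2·64·1·1 = -128
  X**2*Y ↦ 1·16·0·1 = 0
  3*X**2*Z ↦ 3·16·1·6 = 288
  3*X*Y**2 ↦ 3·4·0·1 = 0
  -3*X*Y*Z ↦ -3·4·0·6 = 0
  -3*X*Z**2 ↦ -3·4·1·36 = -432
  3*Y**3 ↦ 3·1·0·1 = 0
  -Y**2*Z ↦ -1·1·0·6 = 0
  -3*Y*Z**2 ↦ -3·1·0·36 = 0
  2*Z**3 ↦ 2·1·1·216 = 432
Sum: F(4, 0, 6) = (-128) + (0) + (288) + (0) + (0) + (-432) + (0) + (0) + (0) + (432) = 160.
Reducing mod 7: 160 ≡ 6 (mod 7).
Since F(a, b, c) ≡ 6 ≠ 0 (mod 7), P does NOT lie on the curve.


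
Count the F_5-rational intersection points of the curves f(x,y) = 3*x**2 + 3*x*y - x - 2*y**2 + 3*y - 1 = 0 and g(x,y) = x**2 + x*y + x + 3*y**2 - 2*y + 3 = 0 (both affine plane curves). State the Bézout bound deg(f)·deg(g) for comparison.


Common zeros: {(1, 2)}; count = 1; Bézout bound = 4.

deg(f) = 2, deg(g) = 2, so Bézout bound = 4.
Scan x ∈ F_5. For each x, list the y ∈ F_5 with f(x, y) ≡ 0 and those with g(x, y) ≡ 0 (mod 5); the common zeros in that column are the intersection.
  x = 0: f ≡ 0 at y ∈ {1, 3}; g ≡ 0 at y ∈ ∅; common: ∅.
  x = 1: f ≡ 0 at y ∈ {1, 2}; g ≡ 0 at y ∈ {0, 2}; common: {2}.
  x = 2: f ≡ 0 at y ∈ ∅; g ≡ 0 at y ∈ ∅; common: ∅.
  x = 3: f ≡ 0 at y ∈ ∅; g ≡ 0 at y ∈ {0, 3}; common: ∅.
  x = 4: f ≡ 0 at y ∈ {2, 3}; g ≡ 0 at y ∈ ∅; common: ∅.
Collecting: common zeros = {(1, 2)}, so the count is 1.
Comparison with the Bézout bound: 1 ≤ 4 = deg(f)·deg(g), as expected for curves with no common component (the affine F_5-count falls short of the bound because intersections may lie at infinity, over extension fields, or carry multiplicity).


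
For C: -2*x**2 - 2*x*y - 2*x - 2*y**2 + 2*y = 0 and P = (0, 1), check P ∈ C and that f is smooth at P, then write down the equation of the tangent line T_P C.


Tangent line at P: -4*x - 2*y + 2 = 0.

Step 1: f(0, 1) = 0, so P lies on C.
Step 2: partial derivatives
  f_x(x, y) = -4*x - 2*y - 2, f_y(x, y) = -2*x - 4*y + 2.
  f_x(P) = -4, f_y(P) = -2 (gradient nonzero, so P is smooth).
Step 3: tangent line at P: -4·(x − 0) + -2·(y − 1) = 0.
Expanding: -4*x - 2*y + 2 = 0.


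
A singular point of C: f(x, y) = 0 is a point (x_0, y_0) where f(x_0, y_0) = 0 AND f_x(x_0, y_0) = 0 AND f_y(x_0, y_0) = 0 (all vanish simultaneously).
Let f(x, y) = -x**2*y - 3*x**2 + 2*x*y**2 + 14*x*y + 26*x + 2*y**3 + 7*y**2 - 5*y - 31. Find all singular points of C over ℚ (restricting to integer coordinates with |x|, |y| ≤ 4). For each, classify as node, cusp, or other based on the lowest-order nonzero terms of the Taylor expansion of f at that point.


Singular points: {(3, -2)}; classification: node.

Compute partial derivatives:
  f_x = -2*x*y - 6*x + 2*y**2 + 14*y + 26.
  f_y = -x**2 + 4*x*y + 14*x + 6*y**2 + 14*y - 5.
Scan x_0 ∈ {−4, ..., 4}. For each x_0, f_y(x_0, y) is a polynomial in y; find its integer roots y ∈ {−4, ..., 4}, then test f_x and f at those candidates.
  x = -4: f_y(-4, y) = 6*y**2 - 2*y - 77; no integer root y with |y| ≤ 4.
  x = -3: f_y(-3, y) = 6*y**2 + 2*y - 56; no integer root y with |y| ≤ 4.
  x = -2: f_y(-2, y) = 6*y**2 + 6*y - 37; no integer root y with |y| ≤ 4.
  x = -1: f_y(-1, y) = 6*y**2 + 10*y - 20; no integer root y with |y| ≤ 4.
  x = 0: f_y(0, y) = 6*y**2 + 14*y - 5; no integer root y with |y| ≤ 4.
  x = 1: f_y(1, y) = 6*y**2 + 18*y + 8; no integer root y with |y| ≤ 4.
  x = 2: f_y(2, y) = 6*y**2 + 22*y + 19; no integer root y with |y| ≤ 4.
  x = 3: f_y(3, y) = 6*y**2 + 26*y + 28; vanishes at y ∈ {-2}. (3, -2): f_x = 0, f = 0 — SINGULAR.
  x = 4: f_y(4, y) = 6*y**2 + 30*y + 35; no integer root y with |y| ≤ 4.
Only singular point on the grid: (3, -2).
Classify: substitute x = 3 + u, y = -2 + v and expand: f = -u**2*v - u**2 + 2*u*v**2 + 2*v**3 + v**2.
No constant or linear terms (consistent with a singular point). Quadratic part: -u**2 + v**2. Cubic part: -u**2*v + 2*u*v**2 + 2*v**3.
The quadratic part v**2 - u**2 = (v − u)(v + u) splits into two distinct linear factors, so there are two distinct tangent lines y − -2 = ±(x − 3) — this is a node (ordinary double point).
Classification: node.


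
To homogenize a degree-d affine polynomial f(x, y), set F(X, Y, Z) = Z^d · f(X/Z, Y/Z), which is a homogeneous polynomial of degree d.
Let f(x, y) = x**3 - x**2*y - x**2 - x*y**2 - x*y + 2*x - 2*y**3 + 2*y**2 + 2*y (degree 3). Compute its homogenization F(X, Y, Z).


F(X, Y, Z) = X**3 - X**2*Y - X**2*Z - X*Y**2 - X*Y*Z + 2*X*Z**2 - 2*Y**3 + 2*Y**2*Z + 2*Y*Z**2

deg(f) = 3.
Substitute x = X/Z, y = Y/Z into f, then multiply by Z^3.
  monomial 1·x^3·y^0 ↦ 1·X^3·Y^0·Z^0.
  monomial -1·x^2·y^1 ↦ -1·X^2·Y^1·Z^0.
  monomial -1·x^2·y^0 ↦ -1·X^2·Y^0·Z^1.
  monomial -1·x^1·y^2 ↦ -1·X^1·Y^2·Z^0.
  monomial -1·x^1·y^1 ↦ -1·X^1·Y^1·Z^1.
  monomial 2·x^1·y^0 ↦ 2·X^1·Y^0·Z^2.
  monomial -2·x^0·y^3 ↦ -2·X^0·Y^3·Z^0.
  monomial 2·x^0·y^2 ↦ 2·X^0·Y^2·Z^1.
  monomial 2·x^0·y^1 ↦ 2·X^0·Y^1·Z^2.
Collecting: F(X, Y, Z) = X**3 - X**2*Y - X**2*Z - X*Y**2 - X*Y*Z + 2*X*Z**2 - 2*Y**3 + 2*Y**2*Z + 2*Y*Z**2.


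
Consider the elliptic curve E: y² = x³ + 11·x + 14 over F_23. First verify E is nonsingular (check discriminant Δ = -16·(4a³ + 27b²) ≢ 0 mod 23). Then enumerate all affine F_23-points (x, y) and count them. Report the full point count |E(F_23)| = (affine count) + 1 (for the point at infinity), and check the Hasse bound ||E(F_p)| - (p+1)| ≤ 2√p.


Affine points = {(1, 7), (1, 16), (8, 4), (8, 19), (13, 10), (13, 13), (15, 9), (15, 14), (16, 10), (16, 13), (17, 10), (17, 13), (18, 8), (18, 15), (20, 0), (22, 5), (22, 18)}; affine count = 17; |E(F_23)| = 18.

Discriminant check: Δ ∝ 4a³ + 27b² = 4·11³ + 27·14² = 4·1331 + 27·196 ≡ 13 (mod 23). Nonzero ⇒ E is nonsingular.
For each x ∈ F_23, compute rhs = x³ + 11·x + 14 mod 23, then count y ∈ F_23 with y² ≡ rhs.
  x = 0: rhs = 14, matching y values: none (0 points).
  x = 1: rhs = 3, matching y values: 7, 16 (2 points).
  x = 2: rhs = 21, matching y values: none (0 points).
  x = 3: rhs = 5, matching y values: none (0 points).
  x = 4: rhs = 7, matching y values: none (0 points).
  x = 5: rhs = 10, matching y values: none (0 points).
  x = 6: rhs = 20, matching y values: none (0 points).
  x = 7: rhs = 20, matching y values: none (0 points).
  x = 8: rhs = 16, matching y values: 4, 19 (2 points).
  x = 9: rhs = 14, matching y values: none (0 points).
  x = 10: rhs = 20, matching y values: none (0 points).
  x = 11: rhs = 17, matching y values: none (0 points).
  x = 12: rhs = 11, matching y values: none (0 points).
  x = 13: rhs = 8, matching y values: 10, 13 (2 points).
  x = 14: rhs = 14, matching y values: none (0 points).
  x = 15: rhs = 12, matching y values: 9, 14 (2 points).
  x = 16: rhs = 8, matching y values: 10, 13 (2 points).
  x = 17: rhs = 8, matching y values: 10, 13 (2 points).
  x = 18: rhs = 18, matching y values: 8, 15 (2 points).
  x = 19: rhs = 21, matching y values: none (0 points).
  x = 20: rhs = 0, matching y values: 0 (1 points).
  x = 21: rhs = 7, matching y values: none (0 points).
  x = 22: rhs = 2, matching y values: 5, 18 (2 points).
Total affine count: 17.
Full point count |E(F_23)| = 17 + 1 = 18.
Hasse bound: |18 − (23+1)| = |-6| = 6 ≤ 2√23 ≈ 9.5917 ✓.


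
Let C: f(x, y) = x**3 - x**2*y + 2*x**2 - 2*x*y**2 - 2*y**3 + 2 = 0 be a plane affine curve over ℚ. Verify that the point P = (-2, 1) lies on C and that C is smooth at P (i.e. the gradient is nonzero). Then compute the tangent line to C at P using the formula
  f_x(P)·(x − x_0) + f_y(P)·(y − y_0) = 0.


Tangent line at P: 6*x - 2*y + 14 = 0.

Step 1: f(-2, 1) = 0, so P lies on C.
Step 2: partial derivatives
  f_x(x, y) = 3*x**2 - 2*x*y + 4*x - 2*y**2, f_y(x, y) = -x**2 - 4*x*y - 6*y**2.
  f_x(P) = 6, f_y(P) = -2 (gradient nonzero, so P is smooth).
Step 3: tangent line at P: 6·(x − -2) + -2·(y − 1) = 0.
Expanding: 6*x - 2*y + 14 = 0.


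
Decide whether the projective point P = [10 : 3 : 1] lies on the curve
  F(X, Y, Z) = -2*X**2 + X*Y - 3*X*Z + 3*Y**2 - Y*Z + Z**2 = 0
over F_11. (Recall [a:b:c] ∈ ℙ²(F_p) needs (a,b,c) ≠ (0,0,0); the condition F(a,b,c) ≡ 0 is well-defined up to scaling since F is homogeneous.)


F(10,3,1) ≡ 1 (mod 11); P is NOT on the curve.

Evaluate F(10, 3, 1) term-by-term (mod 11).
  -2*X**2 ↦ -2·100·1·1 = -200
  X*Y ↦ 1·10·3·1 = 30
  -3*X*Z ↦ -3·10·1·1 = -30
  3*Y**2 ↦ 3·1·9·1 = 27
  -Y*Z ↦ -1·1·3·1 = -3
  Z**2 ↦ 1·1·1·1 = 1
Sum: F(10, 3, 1) = (-200) + (30) + (-30) + (27) + (-3) + (1) = -175.
Reducing mod 11: -175 ≡ 1 (mod 11).
Since F(a, b, c) ≡ 1 ≠ 0 (mod 11), P does NOT lie on the curve.


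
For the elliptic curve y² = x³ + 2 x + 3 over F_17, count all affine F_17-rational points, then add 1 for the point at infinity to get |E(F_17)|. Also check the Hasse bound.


Affine points = {(2, 7), (2, 10), (3, 6), (3, 11), (5, 6), (5, 11), (8, 2), (8, 15), (9, 6), (9, 11), (11, 8), (11, 9), (12, 2), (12, 15), (13, 4), (13, 13), (14, 2), (14, 15), (15, 5), (15, 12), (16, 0)}; affine count = 21; |E(F_17)| = 22.

Discriminant check: Δ ∝ 4a³ + 27b² = 4·2³ + 27·3² = 4·8 + 27·9 ≡ 3 (mod 17). Nonzero ⇒ E is nonsingular.
For each x ∈ F_17, compute rhs = x³ + 2·x + 3 mod 17, then count y ∈ F_17 with y² ≡ rhs.
  x = 0: rhs = 3, matching y values: none (0 points).
  x = 1: rhs = 6, matching y values: none (0 points).
  x = 2: rhs = 15, matching y values: 7, 10 (2 points).
  x = 3: rhs = 2, matching y values: 6, 11 (2 points).
  x = 4: rhs = 7, matching y values: none (0 points).
  x = 5: rhs = 2, matching y values: 6, 11 (2 points).
  x = 6: rhs = 10, matching y values: none (0 points).
  x = 7: rhs = 3, matching y values: none (0 points).
  x = 8: rhs = 4, matching y values: 2, 15 (2 points).
  x = 9: rhs = 2, matching y values: 6, 11 (2 points).
  x = 10: rhs = 3, matching y values: none (0 points).
  x = 11: rhs = 13, matching y values: 8, 9 (2 points).
  x = 12: rhs = 4, matching y values: 2, 15 (2 points).
  x = 13: rhs = 16, matching y values: 4, 13 (2 points).
  x = 14: rhs = 4, matching y values: 2, 15 (2 points).
  x = 15: rhs = 8, matching y values: 5, 12 (2 points).
  x = 16: rhs = 0, matching y values: 0 (1 points).
Total affine count: 21.
Full point count |E(F_17)| = 21 + 1 = 22.
Hasse bound: |22 − (17+1)| = |4| = 4 ≤ 2√17 ≈ 8.2462 ✓.


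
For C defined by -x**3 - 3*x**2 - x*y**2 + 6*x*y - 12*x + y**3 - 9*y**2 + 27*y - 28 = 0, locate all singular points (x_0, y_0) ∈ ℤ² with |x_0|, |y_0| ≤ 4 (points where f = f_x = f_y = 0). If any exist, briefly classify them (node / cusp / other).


Singular points: {(-1, 3)}; classification: cusp.

Compute partial derivatives:
  f_x = -3*x**2 - 6*x - y**2 + 6*y - 12.
  f_y = -2*x*y + 6*x + 3*y**2 - 18*y + 27.
Scan x_0 ∈ {−4, ..., 4}. For each x_0, f_y(x_0, y) is a polynomial in y; find its integer roots y ∈ {−4, ..., 4}, then test f_x and f at those candidates.
  x = -4: f_y(-4, y) = 3*y**2 - 10*y + 3; vanishes at y ∈ {3}. (-4, 3): f_x = -27 ≠ 0.
  x = -3: f_y(-3, y) = 3*y**2 - 12*y + 9; vanishes at y ∈ {1, 3}. (-3, 1): f_x = -16 ≠ 0; (-3, 3): f_x = -12 ≠ 0.
  x = -2: f_y(-2, y) = 3*y**2 - 14*y + 15; vanishes at y ∈ {3}. (-2, 3): f_x = -3 ≠ 0.
  x = -1: f_y(-1, y) = 3*y**2 - 16*y + 21; vanishes at y ∈ {3}. (-1, 3): f_x = 0, f = 0 — SINGULAR.
  x = 0: f_y(0, y) = 3*y**2 - 18*y + 27; vanishes at y ∈ {3}. (0, 3): f_x = -3 ≠ 0.
  x = 1: f_y(1, y) = 3*y**2 - 20*y + 33; vanishes at y ∈ {3}. (1, 3): f_x = -12 ≠ 0.
  x = 2: f_y(2, y) = 3*y**2 - 22*y + 39; vanishes at y ∈ {3}. (2, 3): f_x = -27 ≠ 0.
  x = 3: f_y(3, y) = 3*y**2 - 24*y + 45; vanishes at y ∈ {3}. (3, 3): f_x = -48 ≠ 0.
  x = 4: f_y(4, y) = 3*y**2 - 26*y + 51; vanishes at y ∈ {3}. (4, 3): f_x = -75 ≠ 0.
Only singular point on the grid: (-1, 3).
Classify: substitute x = -1 + u, y = 3 + v and expand: f = -u**3 - u*v**2 + v**3 + v**2.
No constant or linear terms (consistent with a singular point). Quadratic part: v**2. Cubic part: -u**3 - u*v**2 + v**3.
The quadratic part v**2 is a perfect square, so there is a single (double) tangent line v = 0, i.e. y = 3. Restricting the cubic part to that line (v = 0) leaves -u**3 ≠ 0, so f is not divisible by v and the branch is v² ≈ u**3 to lowest order — this is a cusp.
Classification: cusp.


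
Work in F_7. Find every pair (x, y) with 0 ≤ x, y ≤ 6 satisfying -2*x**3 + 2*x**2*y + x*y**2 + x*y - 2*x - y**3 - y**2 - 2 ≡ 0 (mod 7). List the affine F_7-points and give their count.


Affine F_7-points: {(0, 2), (5, 4), (6, 1), (6, 5), (6, 6)}; count = 5.

For each of the 49 pairs (x, y) ∈ F_7², evaluate f(x, y) mod 7. Record the zeros.
  x = 0: [0↦5, 1↦3, 2↦0, 3↦4, 4↦2, 5↦2, 6↦5]  zeros at y ∈ {2}
  x = 1: [0↦1, 1↦3, 2↦6, 3↦4, 4↦5, 5↦3, 6↦6]  zeros at y ∈ ∅
  x = 2: [0↦6, 1↦2, 2↦1, 3↦4, 4↦5, 5↦5, 6↦5]  zeros at y ∈ ∅
  x = 3: [0↦1, 1↦2, 2↦1, 3↦6, 4↦4, 5↦3, 6↦4]  zeros at y ∈ ∅
  x = 4: [0↦2, 1↦5, 2↦1, 3↦5, 4↦4, 5↦6, 6↦5]  zeros at y ∈ ∅
  x = 5: [0↦4, 1↦6, 2↦3, 3↦3, 4↦0, 5↦2, 6↦3]  zeros at y ∈ {4}
  x = 6: [0↦2, 1↦0, 2↦2, 3↦2, 4↦1, 5↦0, 6↦0]  zeros at y ∈ {1, 5, 6}
Collecting zeros: affine points = {(0, 2), (5, 4), (6, 1), (6, 5), (6, 6)}.
Total count |C(F_7)_aff| = 5.


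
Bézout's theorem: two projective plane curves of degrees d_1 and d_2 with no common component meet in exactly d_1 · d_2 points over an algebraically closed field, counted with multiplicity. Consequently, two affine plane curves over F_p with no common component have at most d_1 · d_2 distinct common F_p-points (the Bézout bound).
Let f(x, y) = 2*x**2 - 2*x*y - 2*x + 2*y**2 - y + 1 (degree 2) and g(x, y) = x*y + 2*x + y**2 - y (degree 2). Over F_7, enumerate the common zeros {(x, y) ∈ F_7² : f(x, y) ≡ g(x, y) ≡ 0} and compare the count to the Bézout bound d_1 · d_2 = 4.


Common zeros: {(3, 2)}; count = 1; Bézout bound = 4.

deg(f) = 2, deg(g) = 2, so Bézout bound = 4.
Scan x ∈ F_7. For each x, list the y ∈ F_7 with f(x, y) ≡ 0 and those with g(x, y) ≡ 0 (mod 7); the common zeros in that column are the intersection.
  x = 0: f ≡ 0 at y ∈ {2}; g ≡ 0 at y ∈ {0, 1}; common: ∅.
  x = 1: f ≡ 0 at y ∈ {1, 4}; g ≡ 0 at y ∈ ∅; common: ∅.
  x = 2: f ≡ 0 at y ∈ ∅; g ≡ 0 at y ∈ ∅; common: ∅.
  x = 3: f ≡ 0 at y ∈ {2, 5}; g ≡ 0 at y ∈ {2, 3}; common: {2}.
  x = 4: f ≡ 0 at y ∈ {4}; g ≡ 0 at y ∈ ∅; common: ∅.
  x = 5: f ≡ 0 at y ∈ ∅; g ≡ 0 at y ∈ {4, 6}; common: ∅.
  x = 6: f ≡ 0 at y ∈ ∅; g ≡ 0 at y ∈ ∅; common: ∅.
Collecting: common zeros = {(3, 2)}, so the count is 1.
Comparison with the Bézout bound: 1 ≤ 4 = deg(f)·deg(g), as expected for curves with no common component (the affine F_7-count falls short of the bound because intersections may lie at infinity, over extension fields, or carry multiplicity).


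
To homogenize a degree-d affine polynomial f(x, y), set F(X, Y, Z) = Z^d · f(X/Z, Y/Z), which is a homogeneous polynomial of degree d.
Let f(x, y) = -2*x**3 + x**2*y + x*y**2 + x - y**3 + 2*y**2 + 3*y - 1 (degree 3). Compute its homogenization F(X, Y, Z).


F(X, Y, Z) = -2*X**3 + X**2*Y + X*Y**2 + X*Z**2 - Y**3 + 2*Y**2*Z + 3*Y*Z**2 - Z**3

deg(f) = 3.
Substitute x = X/Z, y = Y/Z into f, then multiply by Z^3.
  monomial -2·x^3·y^0 ↦ -2·X^3·Y^0·Z^0.
  monomial 1·x^2·y^1 ↦ 1·X^2·Y^1·Z^0.
  monomial 1·x^1·y^2 ↦ 1·X^1·Y^2·Z^0.
  monomial 1·x^1·y^0 ↦ 1·X^1·Y^0·Z^2.
  monomial -1·x^0·y^3 ↦ -1·X^0·Y^3·Z^0.
  monomial 2·x^0·y^2 ↦ 2·X^0·Y^2·Z^1.
  monomial 3·x^0·y^1 ↦ 3·X^0·Y^1·Z^2.
  monomial -1·x^0·y^0 ↦ -1·X^0·Y^0·Z^3.
Collecting: F(X, Y, Z) = -2*X**3 + X**2*Y + X*Y**2 + X*Z**2 - Y**3 + 2*Y**2*Z + 3*Y*Z**2 - Z**3.


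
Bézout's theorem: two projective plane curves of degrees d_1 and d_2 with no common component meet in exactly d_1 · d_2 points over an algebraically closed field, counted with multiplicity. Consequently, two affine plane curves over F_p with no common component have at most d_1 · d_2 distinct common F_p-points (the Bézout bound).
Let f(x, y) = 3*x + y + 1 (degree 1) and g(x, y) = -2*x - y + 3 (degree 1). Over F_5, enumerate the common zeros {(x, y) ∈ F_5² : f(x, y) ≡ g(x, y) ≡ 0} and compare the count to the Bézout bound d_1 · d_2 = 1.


Common zeros: {(1, 1)}; count = 1; Bézout bound = 1.

deg(f) = 1, deg(g) = 1, so Bézout bound = 1.
Scan x ∈ F_5. For each x, list the y ∈ F_5 with f(x, y) ≡ 0 and those with g(x, y) ≡ 0 (mod 5); the common zeros in that column are the intersection.
  x = 0: f ≡ 0 at y ∈ {4}; g ≡ 0 at y ∈ {3}; common: ∅.
  x = 1: f ≡ 0 at y ∈ {1}; g ≡ 0 at y ∈ {1}; common: {1}.
  x = 2: f ≡ 0 at y ∈ {3}; g ≡ 0 at y ∈ {4}; common: ∅.
  x = 3: f ≡ 0 at y ∈ {0}; g ≡ 0 at y ∈ {2}; common: ∅.
  x = 4: f ≡ 0 at y ∈ {2}; g ≡ 0 at y ∈ {0}; common: ∅.
Collecting: common zeros = {(1, 1)}, so the count is 1.
Comparison with the Bézout bound: 1 ≤ 1 = deg(f)·deg(g), as expected for curves with no common component (the bound is attained).


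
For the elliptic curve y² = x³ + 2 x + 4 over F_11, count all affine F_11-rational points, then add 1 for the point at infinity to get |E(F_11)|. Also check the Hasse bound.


Affine points = {(0, 2), (0, 9), (2, 4), (2, 7), (3, 2), (3, 9), (6, 1), (6, 10), (7, 3), (7, 8), (8, 2), (8, 9), (9, 5), (9, 6), (10, 1), (10, 10)}; affine count = 16; |E(F_11)| = 17.

Discriminant check: Δ ∝ 4a³ + 27b² = 4·2³ + 27·4² = 4·8 + 27·16 ≡ 2 (mod 11). Nonzero ⇒ E is nonsingular.
For each x ∈ F_11, compute rhs = x³ + 2·x + 4 mod 11, then count y ∈ F_11 with y² ≡ rhs.
  x = 0: rhs = 4, matching y values: 2, 9 (2 points).
  x = 1: rhs = 7, matching y values: none (0 points).
  x = 2: rhs = 5, matching y values: 4, 7 (2 points).
  x = 3: rhs = 4, matching y values: 2, 9 (2 points).
  x = 4: rhs = 10, matching y values: none (0 points).
  x = 5: rhs = 7, matching y values: none (0 points).
  x = 6: rhs = 1, matching y values: 1, 10 (2 points).
  x = 7: rhs = 9, matching y values: 3, 8 (2 points).
  x = 8: rhs = 4, matching y values: 2, 9 (2 points).
  x = 9: rhs = 3, matching y values: 5, 6 (2 points).
  x = 10: rhs = 1, matching y values: 1, 10 (2 points).
Total affine count: 16.
Full point count |E(F_11)| = 16 + 1 = 17.
Hasse bound: |17 − (11+1)| = |5| = 5 ≤ 2√11 ≈ 6.6332 ✓.


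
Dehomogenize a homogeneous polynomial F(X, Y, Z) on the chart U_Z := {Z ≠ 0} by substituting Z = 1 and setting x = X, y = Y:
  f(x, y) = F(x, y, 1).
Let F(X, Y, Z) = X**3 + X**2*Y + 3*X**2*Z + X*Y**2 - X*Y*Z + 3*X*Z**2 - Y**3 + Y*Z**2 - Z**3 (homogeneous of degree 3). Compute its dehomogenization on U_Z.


f(x, y) = x**3 + x**2*y + 3*x**2 + x*y**2 - x*y + 3*x - y**3 + y - 1

On U_Z we set Z = 1. Each monomial c·X^i·Y^j·Z^k in F becomes c·x^i·y^j·1^k = c·x^i·y^j.
Substituting Z = 1: F(X, Y, 1) = x**3 + x**2*y + 3*x**2 + x*y**2 - x*y + 3*x - y**3 + y - 1.
Note: deg(f) ≤ deg(F) = 3; strict inequality happens when F is divisible by Z (lost terms).


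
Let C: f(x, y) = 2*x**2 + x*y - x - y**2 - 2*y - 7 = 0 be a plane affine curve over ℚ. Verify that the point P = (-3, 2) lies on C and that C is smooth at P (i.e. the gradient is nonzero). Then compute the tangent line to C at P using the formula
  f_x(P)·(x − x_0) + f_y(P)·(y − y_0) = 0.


Tangent line at P: -11*x - 9*y - 15 = 0.

Step 1: f(-3, 2) = 0, so P lies on C.
Step 2: partial derivatives
  f_x(x, y) = 4*x + y - 1, f_y(x, y) = x - 2*y - 2.
  f_x(P) = -11, f_y(P) = -9 (gradient nonzero, so P is smooth).
Step 3: tangent line at P: -11·(x − -3) + -9·(y − 2) = 0.
Expanding: -11*x - 9*y - 15 = 0.


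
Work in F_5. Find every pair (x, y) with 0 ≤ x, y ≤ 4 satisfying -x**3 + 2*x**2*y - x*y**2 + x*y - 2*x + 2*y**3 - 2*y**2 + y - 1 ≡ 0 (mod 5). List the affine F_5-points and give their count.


Affine F_5-points: {(0, 1), (1, 3), (2, 4), (3, 1), (4, 1)}; count = 5.

For each of the 25 pairs (x, y) ∈ F_5², evaluate f(x, y) mod 5. Record the zeros.
  x = 0: [0↦4, 1↦0, 2↦4, 3↦3, 4↦4]  zeros at y ∈ {1}
  x = 1: [0↦1, 1↦4, 2↦3, 3↦0, 4↦2]  zeros at y ∈ {3}
  x = 2: [0↦2, 1↦1, 2↦4, 3↦3, 4↦0]  zeros at y ∈ {4}
  x = 3: [0↦1, 1↦0, 2↦1, 3↦1, 4↦2]  zeros at y ∈ {1}
  x = 4: [0↦2, 1↦0, 2↦3, 3↦3, 4↦2]  zeros at y ∈ {1}
Collecting zeros: affine points = {(0, 1), (1, 3), (2, 4), (3, 1), (4, 1)}.
Total count |C(F_5)_aff| = 5.


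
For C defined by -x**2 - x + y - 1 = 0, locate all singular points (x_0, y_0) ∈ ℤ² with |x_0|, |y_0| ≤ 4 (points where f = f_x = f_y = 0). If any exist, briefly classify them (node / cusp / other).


No singular points in the scanned grid; C is smooth there.

Compute partial derivatives:
  f_x = -2*x - 1.
  f_y = 1.
f_y = 1 is a nonzero constant, so f_y never vanishes: no point (x, y) can satisfy f = f_x = f_y = 0. In particular no (x, y) ∈ {−4, ..., 4}² is singular; the curve is smooth.


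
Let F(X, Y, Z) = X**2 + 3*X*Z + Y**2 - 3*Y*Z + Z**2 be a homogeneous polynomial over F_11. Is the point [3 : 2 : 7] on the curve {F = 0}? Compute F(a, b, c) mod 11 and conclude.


F(3,2,7) ≡ 6 (mod 11); P is NOT on the curve.

Evaluate F(3, 2, 7) term-by-term (mod 11).
  X**2 ↦ 1·9·1·1 = 9
  3*X*Z ↦ 3·3·1·7 = 63
  Y**2 ↦ 1·1·4·1 = 4
  -3*Y*Z ↦ -3·1·2·7 = -42
  Z**2 ↦ 1·1·1·49 = 49
Sum: F(3, 2, 7) = (9) + (63) + (4) + (-42) + (49) = 83.
Reducing mod 11: 83 ≡ 6 (mod 11).
Since F(a, b, c) ≡ 6 ≠ 0 (mod 11), P does NOT lie on the curve.


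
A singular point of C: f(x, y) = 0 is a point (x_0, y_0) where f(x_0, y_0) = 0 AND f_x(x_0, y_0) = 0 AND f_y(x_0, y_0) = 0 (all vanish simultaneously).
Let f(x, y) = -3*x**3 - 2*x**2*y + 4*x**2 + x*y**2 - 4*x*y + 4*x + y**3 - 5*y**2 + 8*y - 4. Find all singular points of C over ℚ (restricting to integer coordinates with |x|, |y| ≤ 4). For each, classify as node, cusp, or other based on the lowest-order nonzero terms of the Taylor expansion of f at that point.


Singular points: {(0, 2)}; classification: cusp.

Compute partial derivatives:
  f_x = -9*x**2 - 4*x*y + 8*x + y**2 - 4*y + 4.
  f_y = -2*x**2 + 2*x*y - 4*x + 3*y**2 - 10*y + 8.
Scan x_0 ∈ {−4, ..., 4}. For each x_0, f_y(x_0, y) is a polynomial in y; find its integer roots y ∈ {−4, ..., 4}, then test f_x and f at those candidates.
  x = -4: f_y(-4, y) = 3*y**2 - 18*y - 8; no integer root y with |y| ≤ 4.
  x = -3: f_y(-3, y) = 3*y**2 - 16*y + 2; no integer root y with |y| ≤ 4.
  x = -2: f_y(-2, y) = 3*y**2 - 14*y + 8; vanishes at y ∈ {4}. (-2, 4): f_x = -16 ≠ 0.
  x = -1: f_y(-1, y) = 3*y**2 - 12*y + 10; no integer root y with |y| ≤ 4.
  x = 0: f_y(0, y) = 3*y**2 - 10*y + 8; vanishes at y ∈ {2}. (0, 2): f_x = 0, f = 0 — SINGULAR.
  x = 1: f_y(1, y) = 3*y**2 - 8*y + 2; no integer root y with |y| ≤ 4.
  x = 2: f_y(2, y) = 3*y**2 - 6*y - 8; no integer root y with |y| ≤ 4.
  x = 3: f_y(3, y) = 3*y**2 - 4*y - 22; no integer root y with |y| ≤ 4.
  x = 4: f_y(4, y) = 3*y**2 - 2*y - 40; vanishes at y ∈ {4}. (4, 4): f_x = -172 ≠ 0.
Only singular point on the grid: (0, 2).
Classify: substitute x = 0 + u, y = 2 + v and expand: f = -3*u**3 - 2*u**2*v + u*v**2 + v**3 + v**2.
No constant or linear terms (consistent with a singular point). Quadratic part: v**2. Cubic part: -3*u**3 - 2*u**2*v + u*v**2 + v**3.
The quadratic part v**2 is a perfect square, so there is a single (double) tangent line v = 0, i.e. y = 2. Restricting the cubic part to that line (v = 0) leaves -3*u**3 ≠ 0, so f is not divisible by v and the branch is v² ≈ 3*u**3 to lowest order — this is a cusp.
Classification: cusp.


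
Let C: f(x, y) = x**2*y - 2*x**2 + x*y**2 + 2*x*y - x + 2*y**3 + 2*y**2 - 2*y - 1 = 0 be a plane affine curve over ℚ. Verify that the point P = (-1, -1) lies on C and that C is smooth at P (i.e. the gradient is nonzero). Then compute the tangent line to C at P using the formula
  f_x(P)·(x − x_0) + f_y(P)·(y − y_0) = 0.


Tangent line at P: 4*x + y + 5 = 0.

Step 1: f(-1, -1) = 0, so P lies on C.
Step 2: partial derivatives
  f_x(x, y) = 2*x*y - 4*x + y**2 + 2*y - 1, f_y(x, y) = x**2 + 2*x*y + 2*x + 6*y**2 + 4*y - 2.
  f_x(P) = 4, f_y(P) = 1 (gradient nonzero, so P is smooth).
Step 3: tangent line at P: 4·(x − -1) + 1·(y − -1) = 0.
Expanding: 4*x + y + 5 = 0.


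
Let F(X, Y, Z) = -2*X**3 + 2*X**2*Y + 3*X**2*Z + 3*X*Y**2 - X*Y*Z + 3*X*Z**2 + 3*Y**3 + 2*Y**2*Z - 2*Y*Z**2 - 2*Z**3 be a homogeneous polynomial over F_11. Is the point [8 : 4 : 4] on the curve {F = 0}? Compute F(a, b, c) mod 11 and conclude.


F(8,4,4) ≡ 3 (mod 11); P is NOT on the curve.

Evaluate F(8, 4, 4) term-by-term (mod 11).
  -2*X**3 ↦ -2·512·1·1 = -1024
  2*X**2*Y ↦ 2·64·4·1 = 512
  3*X**2*Z ↦ 3·64·1·4 = 768
  3*X*Y**2 ↦ 3·8·16·1 = 384
  -X*Y*Z ↦ -1·8·4·4 = -128
  3*X*Z**2 ↦ 3·8·1·16 = 384
  3*Y**3 ↦ 3·1·64·1 = 192
  2*Y**2*Z ↦ 2·1·16·4 = 128
  -2*Y*Z**2 ↦ -2·1·4·16 = -128
  -2*Z**3 ↦ -2·1·1·64 = -128
Sum: F(8, 4, 4) = (-1024) + (512) + (768) + (384) + (-128) + (384) + (192) + (128) + (-128) + (-128) = 960.
Reducing mod 11: 960 ≡ 3 (mod 11).
Since F(a, b, c) ≡ 3 ≠ 0 (mod 11), P does NOT lie on the curve.


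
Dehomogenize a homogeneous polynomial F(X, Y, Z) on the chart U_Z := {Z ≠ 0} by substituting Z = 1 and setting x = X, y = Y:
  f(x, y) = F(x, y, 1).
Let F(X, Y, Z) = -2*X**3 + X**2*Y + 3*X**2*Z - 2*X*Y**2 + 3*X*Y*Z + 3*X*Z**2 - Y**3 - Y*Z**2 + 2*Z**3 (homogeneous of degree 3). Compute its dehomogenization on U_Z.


f(x, y) = -2*x**3 + x**2*y + 3*x**2 - 2*x*y**2 + 3*x*y + 3*x - y**3 - y + 2

On U_Z we set Z = 1. Each monomial c·X^i·Y^j·Z^k in F becomes c·x^i·y^j·1^k = c·x^i·y^j.
Substituting Z = 1: F(X, Y, 1) = -2*x**3 + x**2*y + 3*x**2 - 2*x*y**2 + 3*x*y + 3*x - y**3 - y + 2.
Note: deg(f) ≤ deg(F) = 3; strict inequality happens when F is divisible by Z (lost terms).


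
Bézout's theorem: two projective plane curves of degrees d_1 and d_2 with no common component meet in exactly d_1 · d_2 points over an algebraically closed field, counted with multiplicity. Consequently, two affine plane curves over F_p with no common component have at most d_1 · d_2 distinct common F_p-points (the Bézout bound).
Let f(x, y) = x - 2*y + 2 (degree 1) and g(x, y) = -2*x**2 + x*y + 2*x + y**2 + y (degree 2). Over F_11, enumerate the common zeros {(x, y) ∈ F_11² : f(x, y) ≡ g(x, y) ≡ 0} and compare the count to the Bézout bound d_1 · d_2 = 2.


Common zeros: {(4, 3)}; count = 1; Bézout bound = 2.

deg(f) = 1, deg(g) = 2, so Bézout bound = 2.
Scan x ∈ F_11. For each x, list the y ∈ F_11 with f(x, y) ≡ 0 and those with g(x, y) ≡ 0 (mod 11); the common zeros in that column are the intersection.
  x = 0: f ≡ 0 at y ∈ {1}; g ≡ 0 at y ∈ {0, 10}; common: ∅.
  x = 1: f ≡ 0 at y ∈ {7}; g ≡ 0 at y ∈ {0, 9}; common: ∅.
  x = 2: f ≡ 0 at y ∈ {2}; g ≡ 0 at y ∈ {1, 7}; common: ∅.
  x = 3: f ≡ 0 at y ∈ {8}; g ≡ 0 at y ∈ {2, 5}; common: ∅.
  x = 4: f ≡ 0 at y ∈ {3}; g ≡ 0 at y ∈ {3}; common: {3}.
  x = 5: f ≡ 0 at y ∈ {9}; g ≡ 0 at y ∈ {1, 4}; common: ∅.
  x = 6: f ≡ 0 at y ∈ {4}; g ≡ 0 at y ∈ {5, 10}; common: ∅.
  x = 7: f ≡ 0 at y ∈ {10}; g ≡ 0 at y ∈ {6, 8}; common: ∅.
  x = 8: f ≡ 0 at y ∈ {5}; g ≡ 0 at y ∈ {6, 7}; common: ∅.
  x = 9: f ≡ 0 at y ∈ {0}; g ≡ 0 at y ∈ {4, 8}; common: ∅.
  x = 10: f ≡ 0 at y ∈ {6}; g ≡ 0 at y ∈ {2, 9}; common: ∅.
Collecting: common zeros = {(4, 3)}, so the count is 1.
Comparison with the Bézout bound: 1 ≤ 2 = deg(f)·deg(g), as expected for curves with no common component (the affine F_11-count falls short of the bound because intersections may lie at infinity, over extension fields, or carry multiplicity).


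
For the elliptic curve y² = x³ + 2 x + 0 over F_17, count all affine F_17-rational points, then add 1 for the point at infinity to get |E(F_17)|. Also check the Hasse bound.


Affine points = {(0, 0), (3, 4), (3, 13), (4, 2), (4, 15), (5, 4), (5, 13), (7, 0), (8, 1), (8, 16), (9, 4), (9, 13), (10, 0), (12, 1), (12, 16), (13, 8), (13, 9), (14, 1), (14, 16)}; affine count = 19; |E(F_17)| = 20.

Discriminant check: Δ ∝ 4a³ + 27b² = 4·2³ + 27·0² = 4·8 + 27·0 ≡ 15 (mod 17). Nonzero ⇒ E is nonsingular.
For each x ∈ F_17, compute rhs = x³ + 2·x + 0 mod 17, then count y ∈ F_17 with y² ≡ rhs.
  x = 0: rhs = 0, matching y values: 0 (1 points).
  x = 1: rhs = 3, matching y values: none (0 points).
  x = 2: rhs = 12, matching y values: none (0 points).
  x = 3: rhs = 16, matching y values: 4, 13 (2 points).
  x = 4: rhs = 4, matching y values: 2, 15 (2 points).
  x = 5: rhs = 16, matching y values: 4, 13 (2 points).
  x = 6: rhs = 7, matching y values: none (0 points).
  x = 7: rhs = 0, matching y values: 0 (1 points).
  x = 8: rhs = 1, matching y values: 1, 16 (2 points).
  x = 9: rhs = 16, matching y values: 4, 13 (2 points).
  x = 10: rhs = 0, matching y values: 0 (1 points).
  x = 11: rhs = 10, matching y values: none (0 points).
  x = 12: rhs = 1, matching y values: 1, 16 (2 points).
  x = 13: rhs = 13, matching y values: 8, 9 (2 points).
  x = 14: rhs = 1, matching y values: 1, 16 (2 points).
  x = 15: rhs = 5, matching y values: none (0 points).
  x = 16: rhs = 14, matching y values: none (0 points).
Total affine count: 19.
Full point count |E(F_17)| = 19 + 1 = 20.
Hasse bound: |20 − (17+1)| = |2| = 2 ≤ 2√17 ≈ 8.2462 ✓.


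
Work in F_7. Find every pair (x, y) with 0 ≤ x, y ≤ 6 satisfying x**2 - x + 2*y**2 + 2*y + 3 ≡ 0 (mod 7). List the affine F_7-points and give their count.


Affine F_7-points: {(0, 1), (0, 5), (1, 1), (1, 5), (3, 2), (3, 4), (5, 2), (5, 4)}; count = 8.

For each of the 49 pairs (x, y) ∈ F_7², evaluate f(x, y) mod 7. Record the zeros.
  x = 0: [0↦3, 1↦0, 2↦1, 3↦6, 4↦1, 5↦0, 6↦3]  zeros at y ∈ {1, 5}
  x = 1: [0↦3, 1↦0, 2↦1, 3↦6, 4↦1, 5↦0, 6↦3]  zeros at y ∈ {1, 5}
  x = 2: [0↦5, 1↦2, 2↦3, 3↦1, 4↦3, 5↦2, 6↦5]  zeros at y ∈ ∅
  x = 3: [0↦2, 1↦6, 2↦0, 3↦5, 4↦0, 5↦6, 6↦2]  zeros at y ∈ {2, 4}
  x = 4: [0↦1, 1↦5, 2↦6, 3↦4, 4↦6, 5↦5, 6↦1]  zeros at y ∈ ∅
  x = 5: [0↦2, 1↦6, 2↦0, 3↦5, 4↦0, 5↦6, 6↦2]  zeros at y ∈ {2, 4}
  x = 6: [0↦5, 1↦2, 2↦3, 3↦1, 4↦3, 5↦2, 6↦5]  zeros at y ∈ ∅
Collecting zeros: affine points = {(0, 1), (0, 5), (1, 1), (1, 5), (3, 2), (3, 4), (5, 2), (5, 4)}.
Total count |C(F_7)_aff| = 8.


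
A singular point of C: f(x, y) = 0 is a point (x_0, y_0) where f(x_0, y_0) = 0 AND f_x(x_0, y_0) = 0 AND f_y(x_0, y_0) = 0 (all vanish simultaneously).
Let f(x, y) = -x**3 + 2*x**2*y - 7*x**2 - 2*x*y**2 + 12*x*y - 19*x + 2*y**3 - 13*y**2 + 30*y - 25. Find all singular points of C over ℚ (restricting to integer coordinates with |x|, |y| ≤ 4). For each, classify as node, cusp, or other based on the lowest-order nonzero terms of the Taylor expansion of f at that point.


Singular points: {(-1, 2)}; classification: cusp.

Compute partial derivatives:
  f_x = -3*x**2 + 4*x*y - 14*x - 2*y**2 + 12*y - 19.
  f_y = 2*x**2 - 4*x*y + 12*x + 6*y**2 - 26*y + 30.
Scan x_0 ∈ {−4, ..., 4}. For each x_0, f_y(x_0, y) is a polynomial in y; find its integer roots y ∈ {−4, ..., 4}, then test f_x and f at those candidates.
  x = -4: f_y(-4, y) = 6*y**2 - 10*y + 14; no integer root y with |y| ≤ 4.
  x = -3: f_y(-3, y) = 6*y**2 - 14*y + 12; no integer root y with |y| ≤ 4.
  x = -2: f_y(-2, y) = 6*y**2 - 18*y + 14; no integer root y with |y| ≤ 4.
  x = -1: f_y(-1, y) = 6*y**2 - 22*y + 20; vanishes at y ∈ {2}. (-1, 2): f_x = 0, f = 0 — SINGULAR.
  x = 0: f_y(0, y) = 6*y**2 - 26*y + 30; no integer root y with |y| ≤ 4.
  x = 1: f_y(1, y) = 6*y**2 - 30*y + 44; no integer root y with |y| ≤ 4.
  x = 2: f_y(2, y) = 6*y**2 - 34*y + 62; no integer root y with |y| ≤ 4.
  x = 3: f_y(3, y) = 6*y**2 - 38*y + 84; no integer root y with |y| ≤ 4.
  x = 4: f_y(4, y) = 6*y**2 - 42*y + 110; no integer root y with |y| ≤ 4.
Only singular point on the grid: (-1, 2).
Classify: substitute x = -1 + u, y = 2 + v and expand: f = -u**3 + 2*u**2*v - 2*u*v**2 + 2*v**3 + v**2.
No constant or linear terms (consistent with a singular point). Quadratic part: v**2. Cubic part: -u**3 + 2*u**2*v - 2*u*v**2 + 2*v**3.
The quadratic part v**2 is a perfect square, so there is a single (double) tangent line v = 0, i.e. y = 2. Restricting the cubic part to that line (v = 0) leaves -u**3 ≠ 0, so f is not divisible by v and the branch is v² ≈ u**3 to lowest order — this is a cusp.
Classification: cusp.


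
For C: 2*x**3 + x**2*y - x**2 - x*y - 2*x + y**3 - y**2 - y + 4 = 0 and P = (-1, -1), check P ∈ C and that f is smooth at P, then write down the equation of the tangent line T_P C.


Tangent line at P: 9*x + 6*y + 15 = 0.

Step 1: f(-1, -1) = 0, so P lies on C.
Step 2: partial derivatives
  f_x(x, y) = 6*x**2 + 2*x*y - 2*x - y - 2, f_y(x, y) = x**2 - x + 3*y**2 - 2*y - 1.
  f_x(P) = 9, f_y(P) = 6 (gradient nonzero, so P is smooth).
Step 3: tangent line at P: 9·(x − -1) + 6·(y − -1) = 0.
Expanding: 9*x + 6*y + 15 = 0.


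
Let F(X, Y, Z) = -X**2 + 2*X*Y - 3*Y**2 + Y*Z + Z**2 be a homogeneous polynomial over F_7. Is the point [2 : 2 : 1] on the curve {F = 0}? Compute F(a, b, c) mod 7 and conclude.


F(2,2,1) ≡ 2 (mod 7); P is NOT on the curve.

Evaluate F(2, 2, 1) term-by-term (mod 7).
  -X**2 ↦ -1·4·1·1 = -4
  2*X*Y ↦ 2·2·2·1 = 8
  -3*Y**2 ↦ -3·1·4·1 = -12
  Y*Z ↦ 1·1·2·1 = 2
  Z**2 ↦ 1·1·1·1 = 1
Sum: F(2, 2, 1) = (-4) + (8) + (-12) + (2) + (1) = -5.
Reducing mod 7: -5 ≡ 2 (mod 7).
Since F(a, b, c) ≡ 2 ≠ 0 (mod 7), P does NOT lie on the curve.


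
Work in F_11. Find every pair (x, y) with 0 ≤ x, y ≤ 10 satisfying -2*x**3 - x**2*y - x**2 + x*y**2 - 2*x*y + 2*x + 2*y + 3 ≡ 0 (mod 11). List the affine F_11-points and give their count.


Affine F_11-points: {(0, 4), (1, 5), (1, 7), (3, 3), (3, 5), (4, 5), (4, 6), (5, 2), (5, 9), (9, 0), (9, 1)}; count = 11.

For each of the 121 pairs (x, y) ∈ F_11², evaluate f(x, y) mod 11. Record the zeros.
  x = 0: [0↦3, 1↦5, 2↦7, 3↦9, 4↦0, 5↦2, 6↦4, 7↦6, 8↦8, 9↦10, 10↦1]  zeros at y ∈ {4}
  x = 1: [0↦2, 1↦2, 2↦4, 3↦8, 4↦3, 5↦0, 6↦10, 7↦0, 8↦3, 9↦8, 10↦4]  zeros at y ∈ {5, 7}
  x = 2: [0↦9, 1↦5, 2↦5, 3↦9, 4↦6, 5↦7, 6↦1, 7↦10, 8↦1, 9↦7, 10↦6]  zeros at y ∈ ∅
  x = 3: [0↦1, 1↦2, 2↦9, 3↦0, 4↦8, 5↦0, 6↦9, 7↦2, 8↦1, 9↦6, 10↦6]  zeros at y ∈ {3, 5}
  x = 4: [0↦10, 1↦3, 2↦4, 3↦2, 4↦8, 5↦0, 6↦0, 7↦8, 8↦2, 9↦4, 10↦3]  zeros at y ∈ {5, 6}
  x = 5: [0↦2, 1↦7, 2↦0, 3↦3, 4↦5, 5↦6, 6↦6, 7↦5, 8↦3, 9↦0, 10↦7]  zeros at y ∈ {2, 9}
  x = 6: [0↦9, 1↦2, 2↦7, 3↦2, 4↦9, 5↦6, 6↦4, 7↦3, 8↦3, 9↦4, 10↦6]  zeros at y ∈ ∅
  x = 7: [0↦8, 1↦9, 2↦2, 3↦9, 4↦8, 5↦10, 6↦4, 7↦1, 8↦1, 9↦4, 10↦10]  zeros at y ∈ ∅
  x = 8: [0↦9, 1↦5, 2↦6, 3↦1, 4↦1, 5↦6, 6↦5, 7↦9, 8↦7, 9↦10, 10↦7]  zeros at y ∈ ∅
  x = 9: [0↦0, 1↦0, 2↦7, 3↦10, 4↦9, 5↦4, 6↦6, 7↦4, 8↦9, 9↦10, 10↦7]  zeros at y ∈ {0, 1}
  x = 10: [0↦2, 1↦4, 2↦4, 3↦2, 4↦9, 5↦3, 6↦6, 7↦7, 8↦6, 9↦3, 10↦9]  zeros at y ∈ ∅
Collecting zeros: affine points = {(0, 4), (1, 5), (1, 7), (3, 3), (3, 5), (4, 5), (4, 6), (5, 2), (5, 9), (9, 0), (9, 1)}.
Total count |C(F_11)_aff| = 11.


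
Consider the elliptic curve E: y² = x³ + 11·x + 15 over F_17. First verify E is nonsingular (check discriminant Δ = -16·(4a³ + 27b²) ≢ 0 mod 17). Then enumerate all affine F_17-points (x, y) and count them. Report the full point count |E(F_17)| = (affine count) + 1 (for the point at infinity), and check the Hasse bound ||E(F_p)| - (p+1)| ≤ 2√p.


Affine points = {(0, 7), (0, 10), (4, 2), (4, 15), (5, 5), (5, 12), (6, 5), (6, 12), (13, 3), (13, 14), (15, 6), (15, 11)}; affine count = 12; |E(F_17)| = 13.

Discriminant check: Δ ∝ 4a³ + 27b² = 4·11³ + 27·15² = 4·1331 + 27·225 ≡ 9 (mod 17). Nonzero ⇒ E is nonsingular.
For each x ∈ F_17, compute rhs = x³ + 11·x + 15 mod 17, then count y ∈ F_17 with y² ≡ rhs.
  x = 0: rhs = 15, matching y values: 7, 10 (2 points).
  x = 1: rhs = 10, matching y values: none (0 points).
  x = 2: rhs = 11, matching y values: none (0 points).
  x = 3: rhs = 7, matching y values: none (0 points).
  x = 4: rhs = 4, matching y values: 2, 15 (2 points).
  x = 5: rhs = 8, matching y values: 5, 12 (2 points).
  x = 6: rhs = 8, matching y values: 5, 12 (2 points).
  x = 7: rhs = 10, matching y values: none (0 points).
  x = 8: rhs = 3, matching y values: none (0 points).
  x = 9: rhs = 10, matching y values: none (0 points).
  x = 10: rhs = 3, matching y values: none (0 points).
  x = 11: rhs = 5, matching y values: none (0 points).
  x = 12: rhs = 5, matching y values: none (0 points).
  x = 13: rhs = 9, matching y values: 3, 14 (2 points).
  x = 14: rhs = 6, matching y values: none (0 points).
  x = 15: rhs = 2, matching y values: 6, 11 (2 points).
  x = 16: rhs = 3, matching y values: none (0 points).
Total affine count: 12.
Full point count |E(F_17)| = 12 + 1 = 13.
Hasse bound: |13 − (17+1)| = |-5| = 5 ≤ 2√17 ≈ 8.2462 ✓.
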